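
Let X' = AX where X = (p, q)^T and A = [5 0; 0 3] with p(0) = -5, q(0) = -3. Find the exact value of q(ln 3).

A = [[5,0],[0,3]]; eigenvalues λ = 3, 5.
Eigenvectors: (0,1) for λ=3, (-1,0) for λ=5.
From the initial condition, c_1 = -3, c_2 = 5.
q(ln 3) = (-3)(3^3)(1) + (5)(3^5)(0) = -81.

-81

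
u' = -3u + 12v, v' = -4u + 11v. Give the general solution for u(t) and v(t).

Coefficient matrix A = [[-3, 12], [-4, 11]].
Characteristic polynomial det(A - λI) = λ^2 - 8λ + 15 = 0.
Eigenvalues λ = 3, 5.
For λ=3: (A-λI) row 1 is [-6, 12], so an eigenvector is (2, 1).
For λ=5: (A-λI) row 1 is [-8, 12], so an eigenvector is (3, 2).
General solution: c_1e^(3t)(2,1) + c_2e^(5t)(3,2).

u(t) = 2c_1e^(3t) + 3c_2e^(5t), v(t) = c_1e^(3t) + 2c_2e^(5t)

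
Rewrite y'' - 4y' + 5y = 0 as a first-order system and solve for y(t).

Let x_1 = y, x_2 = y'. Then x_1' = x_2 and x_2' = -5x_1 + 4x_2.
A = [[0,1],[-5,4]]; det(A-λI) = λ^2 - 4λ + 5.
Eigenvalues λ = 2 ± i.

y(t) = C_1e^(2t)cos(t) + C_2e^(2t)sin(t)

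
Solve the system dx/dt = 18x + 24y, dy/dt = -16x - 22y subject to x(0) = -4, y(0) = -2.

x(t) = -18e^(2t) + 14e^(-6t), y(t) = 12e^(2t) - 14e^(-6t)

Coefficient matrix A = [[18, 24], [-16, -22]].
Characteristic polynomial det(A - λI) = λ^2 + 4λ - 12 = 0.
Eigenvalues λ = -6, 2.
For λ=-6: (A-λI) row 1 is [24, 24], so an eigenvector is (1, -1).
For λ=2: (A-λI) row 1 is [16, 24], so an eigenvector is (-3, 2).
General solution: C_1e^(-6t)(1,-1) + C_2e^(2t)(-3,2).
Applying x(0)=-4, y(0)=-2 gives C_1=14, C_2=6.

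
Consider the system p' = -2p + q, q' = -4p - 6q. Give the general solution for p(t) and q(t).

p(t) = K_1e^(-4t) + K_2te^(-4t) + 2K_2e^(-4t), q(t) = -2K_1e^(-4t) - 2K_2te^(-4t) - 3K_2e^(-4t)

Coefficient matrix A = [[-2, 1], [-4, -6]].
Characteristic polynomial det(A - λI) = λ^2 + 8λ + 16 = 0.
Single eigenvalue λ = -4 with algebraic multiplicity 2.
Eigenvector v = (1,-2); generalized eigenvector w with (A-λI)w=v is (2,-3).
General solution: e^(-4t)[K_1·v + K_2·(t·v + w)].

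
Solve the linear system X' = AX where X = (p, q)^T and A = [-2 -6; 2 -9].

p(t) = 2c_1e^(-5t) - 3c_2e^(-6t), q(t) = c_1e^(-5t) - 2c_2e^(-6t)

Coefficient matrix A = [[-2, -6], [2, -9]].
Characteristic polynomial det(A - λI) = λ^2 + 11λ + 30 = 0.
Eigenvalues λ = -5, -6.
For λ=-5: (A-λI) row 1 is [3, -6], so an eigenvector is (2, 1).
For λ=-6: (A-λI) row 1 is [4, -6], so an eigenvector is (-3, -2).
General solution: c_1e^(-5t)(2,1) + c_2e^(-6t)(-3,-2).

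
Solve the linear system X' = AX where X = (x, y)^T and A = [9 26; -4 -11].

Coefficient matrix A = [[9, 26], [-4, -11]].
Characteristic polynomial det(A - λI) = λ^2 + 2λ + 5 = 0.
Eigenvalues λ = -1 ± 2i (complex conjugate pair).
For λ=-1+2i: an eigenvector is (-2,1) - i(3,-1) = (-2 - 3i, 1 + i).
A real fundamental pair from Re and Im of e^((-1+2i)t)v: X_1 = e^(-t)(cos(2t)·(-2,1) + sin(2t)·(3,-1)), X_2 = e^(-t)(sin(2t)·(-2,1) - cos(2t)·(3,-1)).
General solution: c_1X_1 + c_2X_2.

x(t) = 3c_1e^(-t)sin(2t) - 2c_1e^(-t)cos(2t) - 2c_2e^(-t)sin(2t) - 3c_2e^(-t)cos(2t), y(t) = -c_1e^(-t)sin(2t) + c_1e^(-t)cos(2t) + c_2e^(-t)sin(2t) + c_2e^(-t)cos(2t)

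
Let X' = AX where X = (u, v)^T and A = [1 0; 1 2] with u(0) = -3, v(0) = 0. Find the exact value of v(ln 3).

-18

A = [[1,0],[1,2]]; eigenvalues λ = 2, 1.
Eigenvectors: (0,-1) for λ=2, (-1,1) for λ=1.
From the initial condition, c_1 = 3, c_2 = 3.
v(ln 3) = (3)(3^2)(-1) + (3)(3^1)(1) = -18.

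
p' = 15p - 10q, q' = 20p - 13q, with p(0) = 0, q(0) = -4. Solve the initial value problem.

p(t) = 20e^(t)sin(2t), q(t) = 28e^(t)sin(2t) - 4e^(t)cos(2t)

Coefficient matrix A = [[15, -10], [20, -13]].
Characteristic polynomial det(A - λI) = λ^2 - 2λ + 5 = 0.
Eigenvalues λ = 1 ± 2i (complex conjugate pair).
For λ=1+2i: an eigenvector is (1,1) - i(2,3) = (1 - 2i, 1 - 3i).
A real fundamental pair from Re and Im of e^((1+2i)t)v: X_1 = e^(t)(cos(2t)·(1,1) + sin(2t)·(2,3)), X_2 = e^(t)(sin(2t)·(1,1) - cos(2t)·(2,3)).
General solution: C_1X_1 + C_2X_2.
Applying p(0)=0, q(0)=-4 gives C_1=8, C_2=4.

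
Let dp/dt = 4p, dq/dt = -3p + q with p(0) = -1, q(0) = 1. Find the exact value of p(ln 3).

A = [[4,0],[-3,1]]; eigenvalues λ = 4, 1.
Eigenvectors: (-1,1) for λ=4, (0,1) for λ=1.
From the initial condition, c_1 = 1, c_2 = 0.
p(ln 3) = (1)(3^4)(-1) + (0)(3^1)(0) = -81.

-81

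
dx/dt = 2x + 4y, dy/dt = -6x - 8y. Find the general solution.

x(t) = K_1e^(-2t) - 2K_2e^(-4t), y(t) = -K_1e^(-2t) + 3K_2e^(-4t)

Coefficient matrix A = [[2, 4], [-6, -8]].
Characteristic polynomial det(A - λI) = λ^2 + 6λ + 8 = 0.
Eigenvalues λ = -2, -4.
For λ=-2: (A-λI) row 1 is [4, 4], so an eigenvector is (1, -1).
For λ=-4: (A-λI) row 1 is [6, 4], so an eigenvector is (-2, 3).
General solution: K_1e^(-2t)(1,-1) + K_2e^(-4t)(-2,3).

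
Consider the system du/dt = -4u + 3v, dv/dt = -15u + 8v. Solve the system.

u(t) = c_1e^(2t)sin(3t) - c_2e^(2t)cos(3t), v(t) = 2c_1e^(2t)sin(3t) + c_1e^(2t)cos(3t) + c_2e^(2t)sin(3t) - 2c_2e^(2t)cos(3t)

Coefficient matrix A = [[-4, 3], [-15, 8]].
Characteristic polynomial det(A - λI) = λ^2 - 4λ + 13 = 0.
Eigenvalues λ = 2 ± 3i (complex conjugate pair).
For λ=2+3i: an eigenvector is (0,1) - i(1,2) = (0 - i, 1 - 2i).
A real fundamental pair from Re and Im of e^((2+3i)t)v: X_1 = e^(2t)(cos(3t)·(0,1) + sin(3t)·(1,2)), X_2 = e^(2t)(sin(3t)·(0,1) - cos(3t)·(1,2)).
General solution: c_1X_1 + c_2X_2.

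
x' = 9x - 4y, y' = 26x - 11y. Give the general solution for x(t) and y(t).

Coefficient matrix A = [[9, -4], [26, -11]].
Characteristic polynomial det(A - λI) = λ^2 + 2λ + 5 = 0.
Eigenvalues λ = -1 ± 2i (complex conjugate pair).
For λ=-1+2i: an eigenvector is (1,3) - i(-1,-2) = (1 + i, 3 + 2i).
A real fundamental pair from Re and Im of e^((-1+2i)t)v: X_1 = e^(-t)(cos(2t)·(1,3) + sin(2t)·(-1,-2)), X_2 = e^(-t)(sin(2t)·(1,3) - cos(2t)·(-1,-2)).
General solution: K_1X_1 + K_2X_2.

x(t) = -K_1e^(-t)sin(2t) + K_1e^(-t)cos(2t) + K_2e^(-t)sin(2t) + K_2e^(-t)cos(2t), y(t) = -2K_1e^(-t)sin(2t) + 3K_1e^(-t)cos(2t) + 3K_2e^(-t)sin(2t) + 2K_2e^(-t)cos(2t)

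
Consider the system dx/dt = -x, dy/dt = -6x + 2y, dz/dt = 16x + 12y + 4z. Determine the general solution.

x(t) = K_1e^(-t), y(t) = 2K_1e^(-t) + K_2e^(2t), z(t) = -8K_1e^(-t) - 6K_2e^(2t) + K_3e^(4t)

Coefficient matrix A = [[-1, 0, 0], [-6, 2, 0], [16, 12, 4]].
det(A - λI) = 0 gives eigenvalues λ = -1, 2, 4.
For λ=-1: eigenvector (1,2,-8).
For λ=2: eigenvector (0,1,-6).
For λ=4: eigenvector (0,0,1).
General solution: K_1e^(-t)(1,2,-8) + K_2e^(2t)(0,1,-6) + K_3e^(4t)(0,0,1).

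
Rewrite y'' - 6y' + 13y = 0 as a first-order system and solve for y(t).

Let x_1 = y, x_2 = y'. Then x_1' = x_2 and x_2' = -13x_1 + 6x_2.
A = [[0,1],[-13,6]]; det(A-λI) = λ^2 - 6λ + 13.
Eigenvalues λ = 3 ± 2i.

y(t) = K_1e^(3t)cos(2t) + K_2e^(3t)sin(2t)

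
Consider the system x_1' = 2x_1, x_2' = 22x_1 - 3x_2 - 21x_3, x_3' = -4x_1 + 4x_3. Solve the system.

x_1(t) = C_1e^(2t), x_2(t) = -4C_1e^(2t) + C_2e^(-3t) - 3C_3e^(4t), x_3(t) = 2C_1e^(2t) + C_3e^(4t)

Coefficient matrix A = [[2, 0, 0], [22, -3, -21], [-4, 0, 4]].
det(A - λI) = 0 gives eigenvalues λ = 2, -3, 4.
For λ=2: eigenvector (1,-4,2).
For λ=-3: eigenvector (0,1,0).
For λ=4: eigenvector (0,-3,1).
General solution: C_1e^(2t)(1,-4,2) + C_2e^(-3t)(0,1,0) + C_3e^(4t)(0,-3,1).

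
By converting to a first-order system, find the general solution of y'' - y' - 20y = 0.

Let x_1 = y, x_2 = y'. Then x_1' = x_2 and x_2' = 20x_1 + x_2.
A = [[0,1],[20,1]]; det(A-λI) = λ^2 - λ - 20.
Eigenvalues λ = 5, -4 with eigenvectors (1,5), (1,-4).

y(t) = c_1e^(5t) + c_2e^(-4t)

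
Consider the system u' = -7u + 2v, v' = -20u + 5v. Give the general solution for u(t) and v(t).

Coefficient matrix A = [[-7, 2], [-20, 5]].
Characteristic polynomial det(A - λI) = λ^2 + 2λ + 5 = 0.
Eigenvalues λ = -1 ± 2i (complex conjugate pair).
For λ=-1+2i: an eigenvector is (0,1) - i(1,3) = (0 - i, 1 - 3i).
A real fundamental pair from Re and Im of e^((-1+2i)t)v: X_1 = e^(-t)(cos(2t)·(0,1) + sin(2t)·(1,3)), X_2 = e^(-t)(sin(2t)·(0,1) - cos(2t)·(1,3)).
General solution: K_1X_1 + K_2X_2.

u(t) = K_1e^(-t)sin(2t) - K_2e^(-t)cos(2t), v(t) = 3K_1e^(-t)sin(2t) + K_1e^(-t)cos(2t) + K_2e^(-t)sin(2t) - 3K_2e^(-t)cos(2t)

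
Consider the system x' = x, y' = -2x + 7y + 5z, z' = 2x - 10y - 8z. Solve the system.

x(t) = c_3e^(t), y(t) = -c_1e^(-3t) + c_2e^(2t) + 2c_3e^(t), z(t) = 2c_1e^(-3t) - c_2e^(2t) - 2c_3e^(t)

Coefficient matrix A = [[1, 0, 0], [-2, 7, 5], [2, -10, -8]].
det(A - λI) = 0 gives eigenvalues λ = -3, 2, 1.
For λ=-3: eigenvector (0,-1,2).
For λ=2: eigenvector (0,1,-1).
For λ=1: eigenvector (1,2,-2).
General solution: c_1e^(-3t)(0,-1,2) + c_2e^(2t)(0,1,-1) + c_3e^(t)(1,2,-2).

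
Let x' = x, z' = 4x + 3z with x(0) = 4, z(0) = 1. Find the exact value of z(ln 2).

A = [[1,0],[4,3]]; eigenvalues λ = 3, 1.
Eigenvectors: (0,1) for λ=3, (-1,2) for λ=1.
From the initial condition, c_1 = 9, c_2 = -4.
z(ln 2) = (9)(2^3)(1) + (-4)(2^1)(2) = 56.

56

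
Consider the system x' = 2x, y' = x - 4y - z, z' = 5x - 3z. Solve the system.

Coefficient matrix A = [[2, 0, 0], [1, -4, -1], [5, 0, -3]].
det(A - λI) = 0 gives eigenvalues λ = 2, -3, -4.
For λ=2: eigenvector (1,0,1).
For λ=-3: eigenvector (0,-1,1).
For λ=-4: eigenvector (0,1,0).
General solution: c_1e^(2t)(1,0,1) + c_2e^(-3t)(0,-1,1) + c_3e^(-4t)(0,1,0).

x(t) = c_1e^(2t), y(t) = -c_2e^(-3t) + c_3e^(-4t), z(t) = c_1e^(2t) + c_2e^(-3t)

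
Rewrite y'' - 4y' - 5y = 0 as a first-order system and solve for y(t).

y(t) = c_1e^(5t) + c_2e^(-t)

Let x_1 = y, x_2 = y'. Then x_1' = x_2 and x_2' = 5x_1 + 4x_2.
A = [[0,1],[5,4]]; det(A-λI) = λ^2 - 4λ - 5.
Eigenvalues λ = 5, -1 with eigenvectors (1,5), (1,-1).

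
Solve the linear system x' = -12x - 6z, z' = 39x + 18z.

x(t) = -C_1e^(3t)sin(3t) - C_1e^(3t)cos(3t) - C_2e^(3t)sin(3t) + C_2e^(3t)cos(3t), z(t) = 2C_1e^(3t)sin(3t) + 3C_1e^(3t)cos(3t) + 3C_2e^(3t)sin(3t) - 2C_2e^(3t)cos(3t)

Coefficient matrix A = [[-12, -6], [39, 18]].
Characteristic polynomial det(A - λI) = λ^2 - 6λ + 18 = 0.
Eigenvalues λ = 3 ± 3i (complex conjugate pair).
For λ=3+3i: an eigenvector is (-1,3) - i(-1,2) = (-1 + i, 3 - 2i).
A real fundamental pair from Re and Im of e^((3+3i)t)v: X_1 = e^(3t)(cos(3t)·(-1,3) + sin(3t)·(-1,2)), X_2 = e^(3t)(sin(3t)·(-1,3) - cos(3t)·(-1,2)).
General solution: C_1X_1 + C_2X_2.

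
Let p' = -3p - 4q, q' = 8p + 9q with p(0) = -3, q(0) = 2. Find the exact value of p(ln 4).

A = [[-3,-4],[8,9]]; eigenvalues λ = 5, 1.
Eigenvectors: (1,-2) for λ=5, (-1,1) for λ=1.
From the initial condition, c_1 = 1, c_2 = 4.
p(ln 4) = (1)(4^5)(1) + (4)(4^1)(-1) = 1008.

1008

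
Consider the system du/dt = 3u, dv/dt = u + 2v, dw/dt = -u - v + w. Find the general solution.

u(t) = C_3e^(3t), v(t) = C_2e^(2t) + C_3e^(3t), w(t) = C_1e^(t) - C_2e^(2t) - C_3e^(3t)

Coefficient matrix A = [[3, 0, 0], [1, 2, 0], [-1, -1, 1]].
det(A - λI) = 0 gives eigenvalues λ = 1, 2, 3.
For λ=1: eigenvector (0,0,1).
For λ=2: eigenvector (0,1,-1).
For λ=3: eigenvector (1,1,-1).
General solution: C_1e^(t)(0,0,1) + C_2e^(2t)(0,1,-1) + C_3e^(3t)(1,1,-1).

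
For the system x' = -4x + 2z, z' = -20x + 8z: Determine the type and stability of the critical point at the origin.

A = [[-4,2],[-20,8]]; det(A-λI) = λ^2 - 4λ + 8.
λ = 2 ± 2i: positive real part.

unstable spiral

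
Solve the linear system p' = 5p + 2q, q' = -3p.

p(t) = K_1e^(3t) + 2K_2e^(2t), q(t) = -K_1e^(3t) - 3K_2e^(2t)

Coefficient matrix A = [[5, 2], [-3, 0]].
Characteristic polynomial det(A - λI) = λ^2 - 5λ + 6 = 0.
Eigenvalues λ = 3, 2.
For λ=3: (A-λI) row 1 is [2, 2], so an eigenvector is (1, -1).
For λ=2: (A-λI) row 1 is [3, 2], so an eigenvector is (2, -3).
General solution: K_1e^(3t)(1,-1) + K_2e^(2t)(2,-3).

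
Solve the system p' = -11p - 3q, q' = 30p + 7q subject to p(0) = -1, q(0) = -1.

p(t) = 4e^(-2t)sin(3t) - e^(-2t)cos(3t), q(t) = -13e^(-2t)sin(3t) - e^(-2t)cos(3t)

Coefficient matrix A = [[-11, -3], [30, 7]].
Characteristic polynomial det(A - λI) = λ^2 + 4λ + 13 = 0.
Eigenvalues λ = -2 ± 3i (complex conjugate pair).
For λ=-2+3i: an eigenvector is (0,1) - i(-1,3) = (0 + i, 1 - 3i).
A real fundamental pair from Re and Im of e^((-2+3i)t)v: X_1 = e^(-2t)(cos(3t)·(0,1) + sin(3t)·(-1,3)), X_2 = e^(-2t)(sin(3t)·(0,1) - cos(3t)·(-1,3)).
General solution: c_1X_1 + c_2X_2.
Applying p(0)=-1, q(0)=-1 gives c_1=-4, c_2=-1.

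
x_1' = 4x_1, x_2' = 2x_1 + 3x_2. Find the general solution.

x_1(t) = C_1e^(4t), x_2(t) = 2C_1e^(4t) + C_2e^(3t)

Coefficient matrix A = [[4, 0], [2, 3]].
Characteristic polynomial det(A - λI) = λ^2 - 7λ + 12 = 0.
Eigenvalues λ = 4, 3.
For λ=4: (A-λI) row 2 is [2, -1], so an eigenvector is (1, 2).
For λ=3: (A-λI) row 1 is [1, 0], so an eigenvector is (0, 1).
General solution: C_1e^(4t)(1,2) + C_2e^(3t)(0,1).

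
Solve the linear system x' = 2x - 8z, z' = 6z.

x(t) = 2C_1e^(6t) - C_2e^(2t), z(t) = -C_1e^(6t)

Coefficient matrix A = [[2, -8], [0, 6]].
Characteristic polynomial det(A - λI) = λ^2 - 8λ + 12 = 0.
Eigenvalues λ = 6, 2.
For λ=6: (A-λI) row 1 is [-4, -8], so an eigenvector is (2, -1).
For λ=2: (A-λI) row 1 is [0, -8], so an eigenvector is (-1, 0).
General solution: C_1e^(6t)(2,-1) + C_2e^(2t)(-1,0).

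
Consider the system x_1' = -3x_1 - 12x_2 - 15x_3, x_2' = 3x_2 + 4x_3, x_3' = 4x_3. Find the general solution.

x_1(t) = c_1e^(-3t) - 2c_2e^(3t) - 9c_3e^(4t), x_2(t) = c_2e^(3t) + 4c_3e^(4t), x_3(t) = c_3e^(4t)

Coefficient matrix A = [[-3, -12, -15], [0, 3, 4], [0, 0, 4]].
det(A - λI) = 0 gives eigenvalues λ = -3, 3, 4.
For λ=-3: eigenvector (1,0,0).
For λ=3: eigenvector (-2,1,0).
For λ=4: eigenvector (-9,4,1).
General solution: c_1e^(-3t)(1,0,0) + c_2e^(3t)(-2,1,0) + c_3e^(4t)(-9,4,1).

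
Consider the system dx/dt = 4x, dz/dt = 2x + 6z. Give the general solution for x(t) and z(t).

Coefficient matrix A = [[4, 0], [2, 6]].
Characteristic polynomial det(A - λI) = λ^2 - 10λ + 24 = 0.
Eigenvalues λ = 6, 4.
For λ=6: (A-λI) row 1 is [-2, 0], so an eigenvector is (0, 1).
For λ=4: (A-λI) row 2 is [2, 2], so an eigenvector is (-1, 1).
General solution: C_1e^(6t)(0,1) + C_2e^(4t)(-1,1).

x(t) = -C_2e^(4t), z(t) = C_1e^(6t) + C_2e^(4t)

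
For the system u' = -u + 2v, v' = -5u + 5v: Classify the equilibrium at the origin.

A = [[-1,2],[-5,5]]; det(A-λI) = λ^2 - 4λ + 5.
λ = 2 ± i: positive real part.

unstable spiral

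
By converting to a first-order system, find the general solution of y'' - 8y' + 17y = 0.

Let x_1 = y, x_2 = y'. Then x_1' = x_2 and x_2' = -17x_1 + 8x_2.
A = [[0,1],[-17,8]]; det(A-λI) = λ^2 - 8λ + 17.
Eigenvalues λ = 4 ± i.

y(t) = C_1e^(4t)cos(t) + C_2e^(4t)sin(t)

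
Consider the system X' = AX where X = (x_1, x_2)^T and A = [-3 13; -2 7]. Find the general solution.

Coefficient matrix A = [[-3, 13], [-2, 7]].
Characteristic polynomial det(A - λI) = λ^2 - 4λ + 5 = 0.
Eigenvalues λ = 2 ± i (complex conjugate pair).
For λ=2+i: an eigenvector is (3,1) - i(-2,-1) = (3 + 2i, 1 + i).
A real fundamental pair from Re and Im of e^((2+i)t)v: X_1 = e^(2t)(cos(t)·(3,1) + sin(t)·(-2,-1)), X_2 = e^(2t)(sin(t)·(3,1) - cos(t)·(-2,-1)).
General solution: K_1X_1 + K_2X_2.

x_1(t) = -2K_1e^(2t)sin(t) + 3K_1e^(2t)cos(t) + 3K_2e^(2t)sin(t) + 2K_2e^(2t)cos(t), x_2(t) = -K_1e^(2t)sin(t) + K_1e^(2t)cos(t) + K_2e^(2t)sin(t) + K_2e^(2t)cos(t)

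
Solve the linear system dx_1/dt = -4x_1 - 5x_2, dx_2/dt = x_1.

x_1(t) = -K_1e^(-2t)sin(t) - 2K_1e^(-2t)cos(t) - 2K_2e^(-2t)sin(t) + K_2e^(-2t)cos(t), x_2(t) = K_1e^(-2t)cos(t) + K_2e^(-2t)sin(t)

Coefficient matrix A = [[-4, -5], [1, 0]].
Characteristic polynomial det(A - λI) = λ^2 + 4λ + 5 = 0.
Eigenvalues λ = -2 ± i (complex conjugate pair).
For λ=-2+i: an eigenvector is (-2,1) - i(-1,0) = (-2 + i, 1).
A real fundamental pair from Re and Im of e^((-2+i)t)v: X_1 = e^(-2t)(cos(t)·(-2,1) + sin(t)·(-1,0)), X_2 = e^(-2t)(sin(t)·(-2,1) - cos(t)·(-1,0)).
General solution: K_1X_1 + K_2X_2.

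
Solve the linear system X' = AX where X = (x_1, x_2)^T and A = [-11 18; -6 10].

Coefficient matrix A = [[-11, 18], [-6, 10]].
Characteristic polynomial det(A - λI) = λ^2 + λ - 2 = 0.
Eigenvalues λ = -2, 1.
For λ=-2: (A-λI) row 1 is [-9, 18], so an eigenvector is (-2, -1).
For λ=1: (A-λI) row 1 is [-12, 18], so an eigenvector is (3, 2).
General solution: c_1e^(-2t)(-2,-1) + c_2e^(t)(3,2).

x_1(t) = -2c_1e^(-2t) + 3c_2e^(t), x_2(t) = -c_1e^(-2t) + 2c_2e^(t)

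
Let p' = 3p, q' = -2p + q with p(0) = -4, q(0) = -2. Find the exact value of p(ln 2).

A = [[3,0],[-2,1]]; eigenvalues λ = 1, 3.
Eigenvectors: (0,1) for λ=1, (1,-1) for λ=3.
From the initial condition, c_1 = -6, c_2 = -4.
p(ln 2) = (-6)(2^1)(0) + (-4)(2^3)(1) = -32.

-32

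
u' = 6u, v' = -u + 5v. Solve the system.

Coefficient matrix A = [[6, 0], [-1, 5]].
Characteristic polynomial det(A - λI) = λ^2 - 11λ + 30 = 0.
Eigenvalues λ = 5, 6.
For λ=5: (A-λI) row 1 is [1, 0], so an eigenvector is (0, -1).
For λ=6: (A-λI) row 2 is [-1, -1], so an eigenvector is (1, -1).
General solution: C_1e^(5t)(0,-1) + C_2e^(6t)(1,-1).

u(t) = C_2e^(6t), v(t) = -C_1e^(5t) - C_2e^(6t)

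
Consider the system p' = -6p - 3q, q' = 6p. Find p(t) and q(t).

p(t) = -K_1e^(-3t)sin(3t) + K_2e^(-3t)cos(3t), q(t) = K_1e^(-3t)sin(3t) + K_1e^(-3t)cos(3t) + K_2e^(-3t)sin(3t) - K_2e^(-3t)cos(3t)

Coefficient matrix A = [[-6, -3], [6, 0]].
Characteristic polynomial det(A - λI) = λ^2 + 6λ + 18 = 0.
Eigenvalues λ = -3 ± 3i (complex conjugate pair).
For λ=-3+3i: an eigenvector is (0,1) - i(-1,1) = (0 + i, 1 - i).
A real fundamental pair from Re and Im of e^((-3+3i)t)v: X_1 = e^(-3t)(cos(3t)·(0,1) + sin(3t)·(-1,1)), X_2 = e^(-3t)(sin(3t)·(0,1) - cos(3t)·(-1,1)).
General solution: K_1X_1 + K_2X_2.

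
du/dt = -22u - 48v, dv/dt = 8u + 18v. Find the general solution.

u(t) = -2c_1e^(2t) + 3c_2e^(-6t), v(t) = c_1e^(2t) - c_2e^(-6t)

Coefficient matrix A = [[-22, -48], [8, 18]].
Characteristic polynomial det(A - λI) = λ^2 + 4λ - 12 = 0.
Eigenvalues λ = 2, -6.
For λ=2: (A-λI) row 1 is [-24, -48], so an eigenvector is (-2, 1).
For λ=-6: (A-λI) row 1 is [-16, -48], so an eigenvector is (3, -1).
General solution: c_1e^(2t)(-2,1) + c_2e^(-6t)(3,-1).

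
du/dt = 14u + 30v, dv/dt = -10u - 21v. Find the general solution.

u(t) = 2K_1e^(-t) + 3K_2e^(-6t), v(t) = -K_1e^(-t) - 2K_2e^(-6t)

Coefficient matrix A = [[14, 30], [-10, -21]].
Characteristic polynomial det(A - λI) = λ^2 + 7λ + 6 = 0.
Eigenvalues λ = -1, -6.
For λ=-1: (A-λI) row 1 is [15, 30], so an eigenvector is (2, -1).
For λ=-6: (A-λI) row 1 is [20, 30], so an eigenvector is (3, -2).
General solution: K_1e^(-t)(2,-1) + K_2e^(-6t)(3,-2).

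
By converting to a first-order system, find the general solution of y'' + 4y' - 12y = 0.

Let x_1 = y, x_2 = y'. Then x_1' = x_2 and x_2' = 12x_1 - 4x_2.
A = [[0,1],[12,-4]]; det(A-λI) = λ^2 + 4λ - 12.
Eigenvalues λ = -6, 2 with eigenvectors (1,-6), (1,2).

y(t) = C_1e^(-6t) + C_2e^(2t)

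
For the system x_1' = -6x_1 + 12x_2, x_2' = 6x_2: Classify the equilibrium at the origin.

A = [[-6,12],[0,6]]; det(A-λI) = λ^2 - 36.
λ = 6, -6: opposite signs.

saddle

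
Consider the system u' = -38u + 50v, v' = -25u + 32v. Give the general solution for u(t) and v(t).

u(t) = 3K_1e^(-3t)sin(5t) + K_1e^(-3t)cos(5t) + K_2e^(-3t)sin(5t) - 3K_2e^(-3t)cos(5t), v(t) = 2K_1e^(-3t)sin(5t) + K_1e^(-3t)cos(5t) + K_2e^(-3t)sin(5t) - 2K_2e^(-3t)cos(5t)

Coefficient matrix A = [[-38, 50], [-25, 32]].
Characteristic polynomial det(A - λI) = λ^2 + 6λ + 34 = 0.
Eigenvalues λ = -3 ± 5i (complex conjugate pair).
For λ=-3+5i: an eigenvector is (1,1) - i(3,2) = (1 - 3i, 1 - 2i).
A real fundamental pair from Re and Im of e^((-3+5i)t)v: X_1 = e^(-3t)(cos(5t)·(1,1) + sin(5t)·(3,2)), X_2 = e^(-3t)(sin(5t)·(1,1) - cos(5t)·(3,2)).
General solution: K_1X_1 + K_2X_2.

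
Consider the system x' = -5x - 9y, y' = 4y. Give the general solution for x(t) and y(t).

Coefficient matrix A = [[-5, -9], [0, 4]].
Characteristic polynomial det(A - λI) = λ^2 + λ - 20 = 0.
Eigenvalues λ = 4, -5.
For λ=4: (A-λI) row 1 is [-9, -9], so an eigenvector is (-1, 1).
For λ=-5: (A-λI) row 1 is [0, -9], so an eigenvector is (1, 0).
General solution: c_1e^(4t)(-1,1) + c_2e^(-5t)(1,0).

x(t) = -c_1e^(4t) + c_2e^(-5t), y(t) = c_1e^(4t)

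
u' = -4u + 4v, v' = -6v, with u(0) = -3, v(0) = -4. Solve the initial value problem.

u(t) = -11e^(-4t) + 8e^(-6t), v(t) = -4e^(-6t)

Coefficient matrix A = [[-4, 4], [0, -6]].
Characteristic polynomial det(A - λI) = λ^2 + 10λ + 24 = 0.
Eigenvalues λ = -6, -4.
For λ=-6: (A-λI) row 1 is [2, 4], so an eigenvector is (2, -1).
For λ=-4: (A-λI) row 1 is [0, 4], so an eigenvector is (-1, 0).
General solution: K_1e^(-6t)(2,-1) + K_2e^(-4t)(-1,0).
Applying u(0)=-3, v(0)=-4 gives K_1=4, K_2=11.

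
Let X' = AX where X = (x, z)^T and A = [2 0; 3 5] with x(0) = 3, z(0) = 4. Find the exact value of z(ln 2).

212

A = [[2,0],[3,5]]; eigenvalues λ = 2, 5.
Eigenvectors: (-1,1) for λ=2, (0,-1) for λ=5.
From the initial condition, c_1 = -3, c_2 = -7.
z(ln 2) = (-3)(2^2)(1) + (-7)(2^5)(-1) = 212.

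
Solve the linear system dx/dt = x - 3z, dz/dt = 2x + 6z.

Coefficient matrix A = [[1, -3], [2, 6]].
Characteristic polynomial det(A - λI) = λ^2 - 7λ + 12 = 0.
Eigenvalues λ = 3, 4.
For λ=3: (A-λI) row 1 is [-2, -3], so an eigenvector is (-3, 2).
For λ=4: (A-λI) row 1 is [-3, -3], so an eigenvector is (1, -1).
General solution: K_1e^(3t)(-3,2) + K_2e^(4t)(1,-1).

x(t) = -3K_1e^(3t) + K_2e^(4t), z(t) = 2K_1e^(3t) - K_2e^(4t)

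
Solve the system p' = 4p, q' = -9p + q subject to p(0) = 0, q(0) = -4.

Coefficient matrix A = [[4, 0], [-9, 1]].
Characteristic polynomial det(A - λI) = λ^2 - 5λ + 4 = 0.
Eigenvalues λ = 1, 4.
For λ=1: (A-λI) row 1 is [3, 0], so an eigenvector is (0, -1).
For λ=4: (A-λI) row 2 is [-9, -3], so an eigenvector is (-1, 3).
General solution: C_1e^(t)(0,-1) + C_2e^(4t)(-1,3).
Applying p(0)=0, q(0)=-4 gives C_1=4, C_2=0.

p(t) = 0, q(t) = -4e^(t)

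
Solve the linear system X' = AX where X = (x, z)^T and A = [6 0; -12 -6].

x(t) = -c_1e^(6t), z(t) = c_1e^(6t) + c_2e^(-6t)

Coefficient matrix A = [[6, 0], [-12, -6]].
Characteristic polynomial det(A - λI) = λ^2 - 36 = 0.
Eigenvalues λ = 6, -6.
For λ=6: (A-λI) row 2 is [-12, -12], so an eigenvector is (-1, 1).
For λ=-6: (A-λI) row 1 is [12, 0], so an eigenvector is (0, 1).
General solution: c_1e^(6t)(-1,1) + c_2e^(-6t)(0,1).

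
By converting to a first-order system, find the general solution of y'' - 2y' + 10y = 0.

Let x_1 = y, x_2 = y'. Then x_1' = x_2 and x_2' = -10x_1 + 2x_2.
A = [[0,1],[-10,2]]; det(A-λI) = λ^2 - 2λ + 10.
Eigenvalues λ = 1 ± 3i.

y(t) = c_1e^(t)cos(3t) + c_2e^(t)sin(3t)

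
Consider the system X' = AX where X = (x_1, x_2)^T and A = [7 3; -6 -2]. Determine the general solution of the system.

Coefficient matrix A = [[7, 3], [-6, -2]].
Characteristic polynomial det(A - λI) = λ^2 - 5λ + 4 = 0.
Eigenvalues λ = 1, 4.
For λ=1: (A-λI) row 1 is [6, 3], so an eigenvector is (1, -2).
For λ=4: (A-λI) row 1 is [3, 3], so an eigenvector is (-1, 1).
General solution: c_1e^(t)(1,-2) + c_2e^(4t)(-1,1).

x_1(t) = c_1e^(t) - c_2e^(4t), x_2(t) = -2c_1e^(t) + c_2e^(4t)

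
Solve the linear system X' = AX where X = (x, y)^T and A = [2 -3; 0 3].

Coefficient matrix A = [[2, -3], [0, 3]].
Characteristic polynomial det(A - λI) = λ^2 - 5λ + 6 = 0.
Eigenvalues λ = 3, 2.
For λ=3: (A-λI) row 1 is [-1, -3], so an eigenvector is (-3, 1).
For λ=2: (A-λI) row 1 is [0, -3], so an eigenvector is (-1, 0).
General solution: K_1e^(3t)(-3,1) + K_2e^(2t)(-1,0).

x(t) = -3K_1e^(3t) - K_2e^(2t), y(t) = K_1e^(3t)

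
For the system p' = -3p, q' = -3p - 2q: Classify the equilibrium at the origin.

A = [[-3,0],[-3,-2]]; det(A-λI) = λ^2 + 5λ + 6.
λ = -3, -2: both negative.

stable node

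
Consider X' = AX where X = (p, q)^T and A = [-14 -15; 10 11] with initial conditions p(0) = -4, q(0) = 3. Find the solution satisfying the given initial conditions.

Coefficient matrix A = [[-14, -15], [10, 11]].
Characteristic polynomial det(A - λI) = λ^2 + 3λ - 4 = 0.
Eigenvalues λ = -4, 1.
For λ=-4: (A-λI) row 1 is [-10, -15], so an eigenvector is (-3, 2).
For λ=1: (A-λI) row 1 is [-15, -15], so an eigenvector is (1, -1).
General solution: C_1e^(-4t)(-3,2) + C_2e^(t)(1,-1).
Applying p(0)=-4, q(0)=3 gives C_1=1, C_2=-1.

p(t) = -e^(t) - 3e^(-4t), q(t) = e^(t) + 2e^(-4t)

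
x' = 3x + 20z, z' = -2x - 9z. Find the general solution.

x(t) = -C_1e^(-3t)sin(2t) + 3C_1e^(-3t)cos(2t) + 3C_2e^(-3t)sin(2t) + C_2e^(-3t)cos(2t), z(t) = -C_1e^(-3t)cos(2t) - C_2e^(-3t)sin(2t)

Coefficient matrix A = [[3, 20], [-2, -9]].
Characteristic polynomial det(A - λI) = λ^2 + 6λ + 13 = 0.
Eigenvalues λ = -3 ± 2i (complex conjugate pair).
For λ=-3+2i: an eigenvector is (3,-1) - i(-1,0) = (3 + i, -1).
A real fundamental pair from Re and Im of e^((-3+2i)t)v: X_1 = e^(-3t)(cos(2t)·(3,-1) + sin(2t)·(-1,0)), X_2 = e^(-3t)(sin(2t)·(3,-1) - cos(2t)·(-1,0)).
General solution: C_1X_1 + C_2X_2.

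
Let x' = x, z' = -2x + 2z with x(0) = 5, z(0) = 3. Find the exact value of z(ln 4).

A = [[1,0],[-2,2]]; eigenvalues λ = 2, 1.
Eigenvectors: (0,-1) for λ=2, (1,2) for λ=1.
From the initial condition, c_1 = 7, c_2 = 5.
z(ln 4) = (7)(4^2)(-1) + (5)(4^1)(2) = -72.

-72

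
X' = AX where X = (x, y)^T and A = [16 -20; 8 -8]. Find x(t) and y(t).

x(t) = 2c_1e^(4t)sin(4t) - c_1e^(4t)cos(4t) - c_2e^(4t)sin(4t) - 2c_2e^(4t)cos(4t), y(t) = c_1e^(4t)sin(4t) - c_1e^(4t)cos(4t) - c_2e^(4t)sin(4t) - c_2e^(4t)cos(4t)

Coefficient matrix A = [[16, -20], [8, -8]].
Characteristic polynomial det(A - λI) = λ^2 - 8λ + 32 = 0.
Eigenvalues λ = 4 ± 4i (complex conjugate pair).
For λ=4+4i: an eigenvector is (-1,-1) - i(2,1) = (-1 - 2i, -1 - i).
A real fundamental pair from Re and Im of e^((4+4i)t)v: X_1 = e^(4t)(cos(4t)·(-1,-1) + sin(4t)·(2,1)), X_2 = e^(4t)(sin(4t)·(-1,-1) - cos(4t)·(2,1)).
General solution: c_1X_1 + c_2X_2.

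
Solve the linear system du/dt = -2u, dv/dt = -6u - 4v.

Coefficient matrix A = [[-2, 0], [-6, -4]].
Characteristic polynomial det(A - λI) = λ^2 + 6λ + 8 = 0.
Eigenvalues λ = -4, -2.
For λ=-4: (A-λI) row 1 is [2, 0], so an eigenvector is (0, 1).
For λ=-2: (A-λI) row 2 is [-6, -2], so an eigenvector is (1, -3).
General solution: C_1e^(-4t)(0,1) + C_2e^(-2t)(1,-3).

u(t) = C_2e^(-2t), v(t) = C_1e^(-4t) - 3C_2e^(-2t)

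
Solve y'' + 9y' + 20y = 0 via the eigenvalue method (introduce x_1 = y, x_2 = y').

Let x_1 = y, x_2 = y'. Then x_1' = x_2 and x_2' = -20x_1 - 9x_2.
A = [[0,1],[-20,-9]]; det(A-λI) = λ^2 + 9λ + 20.
Eigenvalues λ = -5, -4 with eigenvectors (1,-5), (1,-4).

y(t) = c_1e^(-5t) + c_2e^(-4t)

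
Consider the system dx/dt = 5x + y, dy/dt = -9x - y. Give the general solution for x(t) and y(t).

x(t) = -C_1e^(2t) - C_2te^(2t) - C_2e^(2t), y(t) = 3C_1e^(2t) + 3C_2te^(2t) + 2C_2e^(2t)

Coefficient matrix A = [[5, 1], [-9, -1]].
Characteristic polynomial det(A - λI) = λ^2 - 4λ + 4 = 0.
Single eigenvalue λ = 2 with algebraic multiplicity 2.
Eigenvector v = (-1,3); generalized eigenvector w with (A-λI)w=v is (-1,2).
General solution: e^(2t)[C_1·v + C_2·(t·v + w)].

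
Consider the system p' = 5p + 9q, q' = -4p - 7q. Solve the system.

p(t) = -3K_1e^(-t) - 3K_2te^(-t) + K_2e^(-t), q(t) = 2K_1e^(-t) + 2K_2te^(-t) - K_2e^(-t)

Coefficient matrix A = [[5, 9], [-4, -7]].
Characteristic polynomial det(A - λI) = λ^2 + 2λ + 1 = 0.
Single eigenvalue λ = -1 with algebraic multiplicity 2.
Eigenvector v = (-3,2); generalized eigenvector w with (A-λI)w=v is (1,-1).
General solution: e^(-t)[K_1·v + K_2·(t·v + w)].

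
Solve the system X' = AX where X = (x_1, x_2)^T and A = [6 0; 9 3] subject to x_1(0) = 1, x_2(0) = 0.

Coefficient matrix A = [[6, 0], [9, 3]].
Characteristic polynomial det(A - λI) = λ^2 - 9λ + 18 = 0.
Eigenvalues λ = 3, 6.
For λ=3: (A-λI) row 1 is [3, 0], so an eigenvector is (0, -1).
For λ=6: (A-λI) row 2 is [9, -3], so an eigenvector is (-1, -3).
General solution: K_1e^(3t)(0,-1) + K_2e^(6t)(-1,-3).
Applying x_1(0)=1, x_2(0)=0 gives K_1=3, K_2=-1.

x_1(t) = e^(6t), x_2(t) = 3e^(6t) - 3e^(3t)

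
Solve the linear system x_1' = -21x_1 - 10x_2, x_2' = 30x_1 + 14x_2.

Coefficient matrix A = [[-21, -10], [30, 14]].
Characteristic polynomial det(A - λI) = λ^2 + 7λ + 6 = 0.
Eigenvalues λ = -1, -6.
For λ=-1: (A-λI) row 1 is [-20, -10], so an eigenvector is (-1, 2).
For λ=-6: (A-λI) row 1 is [-15, -10], so an eigenvector is (-2, 3).
General solution: K_1e^(-t)(-1,2) + K_2e^(-6t)(-2,3).

x_1(t) = -K_1e^(-t) - 2K_2e^(-6t), x_2(t) = 2K_1e^(-t) + 3K_2e^(-6t)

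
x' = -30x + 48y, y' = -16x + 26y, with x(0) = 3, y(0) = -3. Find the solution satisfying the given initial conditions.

Coefficient matrix A = [[-30, 48], [-16, 26]].
Characteristic polynomial det(A - λI) = λ^2 + 4λ - 12 = 0.
Eigenvalues λ = -6, 2.
For λ=-6: (A-λI) row 1 is [-24, 48], so an eigenvector is (-2, -1).
For λ=2: (A-λI) row 1 is [-32, 48], so an eigenvector is (-3, -2).
General solution: C_1e^(-6t)(-2,-1) + C_2e^(2t)(-3,-2).
Applying x(0)=3, y(0)=-3 gives C_1=-15, C_2=9.

x(t) = -27e^(2t) + 30e^(-6t), y(t) = -18e^(2t) + 15e^(-6t)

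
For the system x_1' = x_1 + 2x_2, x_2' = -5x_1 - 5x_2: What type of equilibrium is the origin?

stable spiral

A = [[1,2],[-5,-5]]; det(A-λI) = λ^2 + 4λ + 5.
λ = -2 ± i: negative real part.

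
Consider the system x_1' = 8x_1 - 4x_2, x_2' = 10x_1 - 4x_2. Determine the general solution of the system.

x_1(t) = -K_1e^(2t)sin(2t) + K_1e^(2t)cos(2t) + K_2e^(2t)sin(2t) + K_2e^(2t)cos(2t), x_2(t) = -K_1e^(2t)sin(2t) + 2K_1e^(2t)cos(2t) + 2K_2e^(2t)sin(2t) + K_2e^(2t)cos(2t)

Coefficient matrix A = [[8, -4], [10, -4]].
Characteristic polynomial det(A - λI) = λ^2 - 4λ + 8 = 0.
Eigenvalues λ = 2 ± 2i (complex conjugate pair).
For λ=2+2i: an eigenvector is (1,2) - i(-1,-1) = (1 + i, 2 + i).
A real fundamental pair from Re and Im of e^((2+2i)t)v: X_1 = e^(2t)(cos(2t)·(1,2) + sin(2t)·(-1,-1)), X_2 = e^(2t)(sin(2t)·(1,2) - cos(2t)·(-1,-1)).
General solution: K_1X_1 + K_2X_2.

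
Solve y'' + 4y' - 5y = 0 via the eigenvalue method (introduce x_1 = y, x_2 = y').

Let x_1 = y, x_2 = y'. Then x_1' = x_2 and x_2' = 5x_1 - 4x_2.
A = [[0,1],[5,-4]]; det(A-λI) = λ^2 + 4λ - 5.
Eigenvalues λ = 1, -5 with eigenvectors (1,1), (1,-5).

y(t) = C_1e^(t) + C_2e^(-5t)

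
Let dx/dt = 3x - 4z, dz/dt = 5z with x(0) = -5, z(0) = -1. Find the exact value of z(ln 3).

A = [[3,-4],[0,5]]; eigenvalues λ = 3, 5.
Eigenvectors: (1,0) for λ=3, (-2,1) for λ=5.
From the initial condition, c_1 = -7, c_2 = -1.
z(ln 3) = (-7)(3^3)(0) + (-1)(3^5)(1) = -243.

-243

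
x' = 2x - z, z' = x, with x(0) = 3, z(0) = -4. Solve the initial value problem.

x(t) = 7te^(t) + 3e^(t), z(t) = 7te^(t) - 4e^(t)

Coefficient matrix A = [[2, -1], [1, 0]].
Characteristic polynomial det(A - λI) = λ^2 - 2λ + 1 = 0.
Single eigenvalue λ = 1 with algebraic multiplicity 2.
Eigenvector v = (1,1); generalized eigenvector w with (A-λI)w=v is (3,2).
General solution: e^(t)[K_1·v + K_2·(t·v + w)].
Applying x(0)=3, z(0)=-4 gives K_1=-18, K_2=7.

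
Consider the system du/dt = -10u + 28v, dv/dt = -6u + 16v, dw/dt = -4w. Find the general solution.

u(t) = 7K_1e^(2t) + 2K_3e^(4t), v(t) = 3K_1e^(2t) + K_3e^(4t), w(t) = K_2e^(-4t)

Coefficient matrix A = [[-10, 28, 0], [-6, 16, 0], [0, 0, -4]].
det(A - λI) = 0 gives eigenvalues λ = 2, -4, 4.
For λ=2: eigenvector (7,3,0).
For λ=-4: eigenvector (0,0,1).
For λ=4: eigenvector (2,1,0).
General solution: K_1e^(2t)(7,3,0) + K_2e^(-4t)(0,0,1) + K_3e^(4t)(2,1,0).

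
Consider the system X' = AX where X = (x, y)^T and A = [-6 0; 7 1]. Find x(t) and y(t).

Coefficient matrix A = [[-6, 0], [7, 1]].
Characteristic polynomial det(A - λI) = λ^2 + 5λ - 6 = 0.
Eigenvalues λ = 1, -6.
For λ=1: (A-λI) row 1 is [-7, 0], so an eigenvector is (0, 1).
For λ=-6: (A-λI) row 2 is [7, 7], so an eigenvector is (-1, 1).
General solution: c_1e^(t)(0,1) + c_2e^(-6t)(-1,1).

x(t) = -c_2e^(-6t), y(t) = c_1e^(t) + c_2e^(-6t)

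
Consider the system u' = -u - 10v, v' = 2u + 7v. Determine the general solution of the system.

Coefficient matrix A = [[-1, -10], [2, 7]].
Characteristic polynomial det(A - λI) = λ^2 - 6λ + 13 = 0.
Eigenvalues λ = 3 ± 2i (complex conjugate pair).
For λ=3+2i: an eigenvector is (-1,0) - i(2,-1) = (-1 - 2i, 0 + i).
A real fundamental pair from Re and Im of e^((3+2i)t)v: X_1 = e^(3t)(cos(2t)·(-1,0) + sin(2t)·(2,-1)), X_2 = e^(3t)(sin(2t)·(-1,0) - cos(2t)·(2,-1)).
General solution: C_1X_1 + C_2X_2.

u(t) = 2C_1e^(3t)sin(2t) - C_1e^(3t)cos(2t) - C_2e^(3t)sin(2t) - 2C_2e^(3t)cos(2t), v(t) = -C_1e^(3t)sin(2t) + C_2e^(3t)cos(2t)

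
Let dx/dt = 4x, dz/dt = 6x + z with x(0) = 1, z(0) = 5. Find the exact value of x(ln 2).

A = [[4,0],[6,1]]; eigenvalues λ = 4, 1.
Eigenvectors: (1,2) for λ=4, (0,-1) for λ=1.
From the initial condition, c_1 = 1, c_2 = -3.
x(ln 2) = (1)(2^4)(1) + (-3)(2^1)(0) = 16.

16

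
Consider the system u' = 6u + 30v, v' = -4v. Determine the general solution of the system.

Coefficient matrix A = [[6, 30], [0, -4]].
Characteristic polynomial det(A - λI) = λ^2 - 2λ - 24 = 0.
Eigenvalues λ = 6, -4.
For λ=6: (A-λI) row 1 is [0, 30], so an eigenvector is (1, 0).
For λ=-4: (A-λI) row 1 is [10, 30], so an eigenvector is (3, -1).
General solution: K_1e^(6t)(1,0) + K_2e^(-4t)(3,-1).

u(t) = K_1e^(6t) + 3K_2e^(-4t), v(t) = -K_2e^(-4t)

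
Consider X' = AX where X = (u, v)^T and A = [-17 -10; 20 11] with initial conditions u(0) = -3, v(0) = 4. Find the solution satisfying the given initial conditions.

u(t) = e^(-3t)sin(2t) - 3e^(-3t)cos(2t), v(t) = -2e^(-3t)sin(2t) + 4e^(-3t)cos(2t)

Coefficient matrix A = [[-17, -10], [20, 11]].
Characteristic polynomial det(A - λI) = λ^2 + 6λ + 13 = 0.
Eigenvalues λ = -3 ± 2i (complex conjugate pair).
For λ=-3+2i: an eigenvector is (-1,1) - i(2,-3) = (-1 - 2i, 1 + 3i).
A real fundamental pair from Re and Im of e^((-3+2i)t)v: X_1 = e^(-3t)(cos(2t)·(-1,1) + sin(2t)·(2,-3)), X_2 = e^(-3t)(sin(2t)·(-1,1) - cos(2t)·(2,-3)).
General solution: c_1X_1 + c_2X_2.
Applying u(0)=-3, v(0)=4 gives c_1=1, c_2=1.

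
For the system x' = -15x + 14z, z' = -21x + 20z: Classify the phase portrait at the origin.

A = [[-15,14],[-21,20]]; det(A-λI) = λ^2 - 5λ - 6.
λ = 6, -1: opposite signs.

saddle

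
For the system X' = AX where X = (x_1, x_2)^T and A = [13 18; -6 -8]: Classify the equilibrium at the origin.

A = [[13,18],[-6,-8]]; det(A-λI) = λ^2 - 5λ + 4.
λ = 1, 4: both positive.

unstable node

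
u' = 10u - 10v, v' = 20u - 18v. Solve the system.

Coefficient matrix A = [[10, -10], [20, -18]].
Characteristic polynomial det(A - λI) = λ^2 + 8λ + 20 = 0.
Eigenvalues λ = -4 ± 2i (complex conjugate pair).
For λ=-4+2i: an eigenvector is (2,3) - i(-1,-1) = (2 + i, 3 + i).
A real fundamental pair from Re and Im of e^((-4+2i)t)v: X_1 = e^(-4t)(cos(2t)·(2,3) + sin(2t)·(-1,-1)), X_2 = e^(-4t)(sin(2t)·(2,3) - cos(2t)·(-1,-1)).
General solution: K_1X_1 + K_2X_2.

u(t) = -K_1e^(-4t)sin(2t) + 2K_1e^(-4t)cos(2t) + 2K_2e^(-4t)sin(2t) + K_2e^(-4t)cos(2t), v(t) = -K_1e^(-4t)sin(2t) + 3K_1e^(-4t)cos(2t) + 3K_2e^(-4t)sin(2t) + K_2e^(-4t)cos(2t)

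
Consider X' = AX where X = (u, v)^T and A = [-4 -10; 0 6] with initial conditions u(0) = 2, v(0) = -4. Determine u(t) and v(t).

u(t) = 4e^(6t) - 2e^(-4t), v(t) = -4e^(6t)

Coefficient matrix A = [[-4, -10], [0, 6]].
Characteristic polynomial det(A - λI) = λ^2 - 2λ - 24 = 0.
Eigenvalues λ = 6, -4.
For λ=6: (A-λI) row 1 is [-10, -10], so an eigenvector is (-1, 1).
For λ=-4: (A-λI) row 1 is [0, -10], so an eigenvector is (1, 0).
General solution: K_1e^(6t)(-1,1) + K_2e^(-4t)(1,0).
Applying u(0)=2, v(0)=-4 gives K_1=-4, K_2=-2.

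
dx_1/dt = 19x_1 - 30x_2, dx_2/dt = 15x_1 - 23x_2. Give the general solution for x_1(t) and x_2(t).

Coefficient matrix A = [[19, -30], [15, -23]].
Characteristic polynomial det(A - λI) = λ^2 + 4λ + 13 = 0.
Eigenvalues λ = -2 ± 3i (complex conjugate pair).
For λ=-2+3i: an eigenvector is (-3,-2) - i(-1,-1) = (-3 + i, -2 + i).
A real fundamental pair from Re and Im of e^((-2+3i)t)v: X_1 = e^(-2t)(cos(3t)·(-3,-2) + sin(3t)·(-1,-1)), X_2 = e^(-2t)(sin(3t)·(-3,-2) - cos(3t)·(-1,-1)).
General solution: K_1X_1 + K_2X_2.

x_1(t) = -K_1e^(-2t)sin(3t) - 3K_1e^(-2t)cos(3t) - 3K_2e^(-2t)sin(3t) + K_2e^(-2t)cos(3t), x_2(t) = -K_1e^(-2t)sin(3t) - 2K_1e^(-2t)cos(3t) - 2K_2e^(-2t)sin(3t) + K_2e^(-2t)cos(3t)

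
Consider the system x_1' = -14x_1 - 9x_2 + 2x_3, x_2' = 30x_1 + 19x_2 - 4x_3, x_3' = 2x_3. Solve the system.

x_1(t) = C_1e^(4t) + 3C_2e^(t) - C_3e^(2t), x_2(t) = -2C_1e^(4t) - 5C_2e^(t) + 2C_3e^(2t), x_3(t) = C_3e^(2t)

Coefficient matrix A = [[-14, -9, 2], [30, 19, -4], [0, 0, 2]].
det(A - λI) = 0 gives eigenvalues λ = 4, 1, 2.
For λ=4: eigenvector (1,-2,0).
For λ=1: eigenvector (3,-5,0).
For λ=2: eigenvector (-1,2,1).
General solution: C_1e^(4t)(1,-2,0) + C_2e^(t)(3,-5,0) + C_3e^(2t)(-1,2,1).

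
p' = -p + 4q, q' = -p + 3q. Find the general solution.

Coefficient matrix A = [[-1, 4], [-1, 3]].
Characteristic polynomial det(A - λI) = λ^2 - 2λ + 1 = 0.
Single eigenvalue λ = 1 with algebraic multiplicity 2.
Eigenvector v = (-2,-1); generalized eigenvector w with (A-λI)w=v is (-3,-2).
General solution: e^(t)[C_1·v + C_2·(t·v + w)].

p(t) = -2C_1e^(t) - 2C_2te^(t) - 3C_2e^(t), q(t) = -C_1e^(t) - C_2te^(t) - 2C_2e^(t)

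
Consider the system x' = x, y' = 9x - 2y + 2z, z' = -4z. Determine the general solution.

Coefficient matrix A = [[1, 0, 0], [9, -2, 2], [0, 0, -4]].
det(A - λI) = 0 gives eigenvalues λ = 1, -4, -2.
For λ=1: eigenvector (1,3,0).
For λ=-4: eigenvector (0,-1,1).
For λ=-2: eigenvector (0,1,0).
General solution: K_1e^(t)(1,3,0) + K_2e^(-4t)(0,-1,1) + K_3e^(-2t)(0,1,0).

x(t) = K_1e^(t), y(t) = 3K_1e^(t) - K_2e^(-4t) + K_3e^(-2t), z(t) = K_2e^(-4t)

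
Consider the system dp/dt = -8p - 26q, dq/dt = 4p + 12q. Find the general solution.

p(t) = 3c_1e^(2t)sin(2t) + 2c_1e^(2t)cos(2t) + 2c_2e^(2t)sin(2t) - 3c_2e^(2t)cos(2t), q(t) = -c_1e^(2t)sin(2t) - c_1e^(2t)cos(2t) - c_2e^(2t)sin(2t) + c_2e^(2t)cos(2t)

Coefficient matrix A = [[-8, -26], [4, 12]].
Characteristic polynomial det(A - λI) = λ^2 - 4λ + 8 = 0.
Eigenvalues λ = 2 ± 2i (complex conjugate pair).
For λ=2+2i: an eigenvector is (2,-1) - i(3,-1) = (2 - 3i, -1 + i).
A real fundamental pair from Re and Im of e^((2+2i)t)v: X_1 = e^(2t)(cos(2t)·(2,-1) + sin(2t)·(3,-1)), X_2 = e^(2t)(sin(2t)·(2,-1) - cos(2t)·(3,-1)).
General solution: c_1X_1 + c_2X_2.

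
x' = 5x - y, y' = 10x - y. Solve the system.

x(t) = C_1e^(2t)cos(t) + C_2e^(2t)sin(t), y(t) = C_1e^(2t)sin(t) + 3C_1e^(2t)cos(t) + 3C_2e^(2t)sin(t) - C_2e^(2t)cos(t)

Coefficient matrix A = [[5, -1], [10, -1]].
Characteristic polynomial det(A - λI) = λ^2 - 4λ + 5 = 0.
Eigenvalues λ = 2 ± i (complex conjugate pair).
For λ=2+i: an eigenvector is (1,3) - i(0,1) = (1, 3 - i).
A real fundamental pair from Re and Im of e^((2+i)t)v: X_1 = e^(2t)(cos(t)·(1,3) + sin(t)·(0,1)), X_2 = e^(2t)(sin(t)·(1,3) - cos(t)·(0,1)).
General solution: C_1X_1 + C_2X_2.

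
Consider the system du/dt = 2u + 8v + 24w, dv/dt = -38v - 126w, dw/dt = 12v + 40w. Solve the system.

u(t) = -2C_1e^(-2t) + C_3e^(2t), v(t) = 7C_1e^(-2t) + 3C_2e^(4t), w(t) = -2C_1e^(-2t) - C_2e^(4t)

Coefficient matrix A = [[2, 8, 24], [0, -38, -126], [0, 12, 40]].
det(A - λI) = 0 gives eigenvalues λ = -2, 4, 2.
For λ=-2: eigenvector (-2,7,-2).
For λ=4: eigenvector (0,3,-1).
For λ=2: eigenvector (1,0,0).
General solution: C_1e^(-2t)(-2,7,-2) + C_2e^(4t)(0,3,-1) + C_3e^(2t)(1,0,0).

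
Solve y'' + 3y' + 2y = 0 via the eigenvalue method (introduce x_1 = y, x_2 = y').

y(t) = K_1e^(-2t) + K_2e^(-t)

Let x_1 = y, x_2 = y'. Then x_1' = x_2 and x_2' = -2x_1 - 3x_2.
A = [[0,1],[-2,-3]]; det(A-λI) = λ^2 + 3λ + 2.
Eigenvalues λ = -2, -1 with eigenvectors (1,-2), (1,-1).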